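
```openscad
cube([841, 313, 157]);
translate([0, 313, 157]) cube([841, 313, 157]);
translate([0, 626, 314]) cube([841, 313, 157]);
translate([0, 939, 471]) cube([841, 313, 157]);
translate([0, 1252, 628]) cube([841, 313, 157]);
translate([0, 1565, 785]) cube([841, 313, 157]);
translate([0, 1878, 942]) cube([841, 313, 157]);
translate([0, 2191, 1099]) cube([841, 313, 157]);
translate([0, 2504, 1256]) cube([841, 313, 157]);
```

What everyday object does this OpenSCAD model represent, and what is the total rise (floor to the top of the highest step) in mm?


A staircase. The total rise is 1413 mm.

9 identical blocks, each offset up and back from the previous — a staircase. Each step is 157 mm tall and there are 9 of them, so the total rise is 9 × 157 = 1413 mm.


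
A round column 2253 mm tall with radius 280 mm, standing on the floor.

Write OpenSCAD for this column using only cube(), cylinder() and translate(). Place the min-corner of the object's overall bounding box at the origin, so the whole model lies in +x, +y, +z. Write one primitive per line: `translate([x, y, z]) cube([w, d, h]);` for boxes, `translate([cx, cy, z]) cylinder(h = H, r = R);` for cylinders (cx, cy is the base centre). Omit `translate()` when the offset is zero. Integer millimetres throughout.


translate([280, 280, 0]) cylinder(h = 2253, r = 280);


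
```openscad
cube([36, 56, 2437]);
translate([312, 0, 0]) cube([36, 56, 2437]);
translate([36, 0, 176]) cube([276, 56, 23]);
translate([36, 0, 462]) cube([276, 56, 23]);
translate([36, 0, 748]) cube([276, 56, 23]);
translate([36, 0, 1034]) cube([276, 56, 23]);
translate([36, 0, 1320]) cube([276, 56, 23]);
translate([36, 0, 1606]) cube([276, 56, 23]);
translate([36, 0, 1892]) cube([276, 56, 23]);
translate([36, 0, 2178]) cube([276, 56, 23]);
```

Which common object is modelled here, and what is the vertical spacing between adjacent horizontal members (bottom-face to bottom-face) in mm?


A ladder. The rung spacing is 286 mm.

Two tall 36×56 posts with 8 short bars between them — a ladder. Adjacent rungs sit at z = 176 and z = 462, so the spacing is 462 − 176 = 286 mm.


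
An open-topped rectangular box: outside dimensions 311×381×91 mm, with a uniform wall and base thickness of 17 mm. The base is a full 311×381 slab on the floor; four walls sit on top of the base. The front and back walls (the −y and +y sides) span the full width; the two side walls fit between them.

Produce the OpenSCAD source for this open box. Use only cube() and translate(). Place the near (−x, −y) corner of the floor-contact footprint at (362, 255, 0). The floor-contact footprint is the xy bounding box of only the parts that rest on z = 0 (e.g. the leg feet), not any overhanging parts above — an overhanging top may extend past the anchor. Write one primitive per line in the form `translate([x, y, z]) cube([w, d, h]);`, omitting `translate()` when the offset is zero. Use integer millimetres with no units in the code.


translate([362, 255, 0]) cube([311, 381, 17]);
translate([362, 255, 17]) cube([311, 17, 74]);
translate([362, 619, 17]) cube([311, 17, 74]);
translate([362, 272, 17]) cube([17, 347, 74]);
translate([656, 272, 17]) cube([17, 347, 74]);


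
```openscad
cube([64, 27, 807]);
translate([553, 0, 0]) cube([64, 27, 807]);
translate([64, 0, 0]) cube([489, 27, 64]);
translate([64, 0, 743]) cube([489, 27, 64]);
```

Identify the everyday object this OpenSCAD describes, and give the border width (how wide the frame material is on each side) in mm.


A picture frame. The border width is 64 mm.

Four thin pieces enclosing a rectangular opening — a picture frame. The two full-height stiles are 807 mm tall; the top rail sits at z = 743 and is 64 mm tall, so the border above the opening is 807 − 743 = 64 mm, matching the stile x-width.


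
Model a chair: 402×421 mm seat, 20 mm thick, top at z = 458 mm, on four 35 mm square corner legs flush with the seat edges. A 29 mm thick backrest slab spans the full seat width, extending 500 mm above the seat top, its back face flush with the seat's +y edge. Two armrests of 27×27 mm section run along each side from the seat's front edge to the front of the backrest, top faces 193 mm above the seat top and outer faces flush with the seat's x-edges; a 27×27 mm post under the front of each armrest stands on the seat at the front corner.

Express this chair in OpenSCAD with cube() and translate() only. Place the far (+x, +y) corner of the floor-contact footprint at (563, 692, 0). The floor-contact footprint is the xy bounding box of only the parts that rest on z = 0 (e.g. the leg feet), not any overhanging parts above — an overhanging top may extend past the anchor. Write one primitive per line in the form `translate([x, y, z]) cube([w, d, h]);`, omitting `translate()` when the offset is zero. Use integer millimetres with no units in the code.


// leg_h = 458 - 20 = 438
// arm post h = 193 - 27 = 166
translate([161, 271, 438]) cube([402, 421, 20]);
translate([161, 271, 0]) cube([35, 35, 438]);
translate([528, 271, 0]) cube([35, 35, 438]);
translate([161, 657, 0]) cube([35, 35, 438]);
translate([528, 657, 0]) cube([35, 35, 438]);
translate([161, 663, 458]) cube([402, 29, 500]);
translate([161, 271, 624]) cube([27, 392, 27]);
translate([536, 271, 624]) cube([27, 392, 27]);
translate([161, 271, 458]) cube([27, 27, 166]);
translate([536, 271, 458]) cube([27, 27, 166]);


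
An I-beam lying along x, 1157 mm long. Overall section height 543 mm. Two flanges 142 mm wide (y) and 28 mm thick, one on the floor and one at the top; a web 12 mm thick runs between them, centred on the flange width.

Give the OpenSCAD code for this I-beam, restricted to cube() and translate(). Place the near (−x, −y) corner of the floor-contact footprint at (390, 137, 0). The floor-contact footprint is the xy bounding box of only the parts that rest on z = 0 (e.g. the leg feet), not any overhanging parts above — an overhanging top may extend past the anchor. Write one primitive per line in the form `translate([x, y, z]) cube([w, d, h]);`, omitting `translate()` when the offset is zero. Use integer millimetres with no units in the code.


translate([390, 137, 0]) cube([1157, 142, 28]);
translate([390, 202, 28]) cube([1157, 12, 487]);
translate([390, 137, 515]) cube([1157, 142, 28]);


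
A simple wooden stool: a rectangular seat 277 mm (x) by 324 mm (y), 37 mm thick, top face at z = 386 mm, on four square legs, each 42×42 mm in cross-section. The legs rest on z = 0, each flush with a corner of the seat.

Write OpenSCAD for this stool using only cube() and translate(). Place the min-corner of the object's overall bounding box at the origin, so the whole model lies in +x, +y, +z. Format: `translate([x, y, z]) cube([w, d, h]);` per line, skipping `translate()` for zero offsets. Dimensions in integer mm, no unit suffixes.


// leg_h = 386 - 37 = 349
translate([0, 0, 349]) cube([277, 324, 37]);
cube([42, 42, 349]);
translate([235, 0, 0]) cube([42, 42, 349]);
translate([0, 282, 0]) cube([42, 42, 349]);
translate([235, 282, 0]) cube([42, 42, 349]);


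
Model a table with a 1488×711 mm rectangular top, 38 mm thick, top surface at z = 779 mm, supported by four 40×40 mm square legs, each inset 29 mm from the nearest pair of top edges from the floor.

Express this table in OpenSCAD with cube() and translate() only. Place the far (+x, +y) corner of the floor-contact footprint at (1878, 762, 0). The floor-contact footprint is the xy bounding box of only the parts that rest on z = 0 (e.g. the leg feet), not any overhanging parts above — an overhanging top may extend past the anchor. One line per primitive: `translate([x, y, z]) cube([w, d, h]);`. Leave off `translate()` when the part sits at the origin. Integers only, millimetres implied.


translate([419, 80, 741]) cube([1488, 711, 38]);
translate([448, 109, 0]) cube([40, 40, 741]);
translate([1838, 109, 0]) cube([40, 40, 741]);
translate([448, 722, 0]) cube([40, 40, 741]);
translate([1838, 722, 0]) cube([40, 40, 741]);


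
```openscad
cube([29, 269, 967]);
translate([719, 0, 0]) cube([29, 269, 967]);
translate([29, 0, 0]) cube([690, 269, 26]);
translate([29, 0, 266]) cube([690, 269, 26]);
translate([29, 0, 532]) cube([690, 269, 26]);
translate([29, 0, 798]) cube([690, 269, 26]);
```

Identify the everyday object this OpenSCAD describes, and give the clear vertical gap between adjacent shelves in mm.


A bookshelf. The clear shelf gap is 240 mm.

Two tall side panels with 4 horizontal boards between them — a bookshelf. The first two shelf undersides are at z = 0 and z = 266; with shelf thickness 26, the clear gap is 266 − 0 − 26 = 240 mm.


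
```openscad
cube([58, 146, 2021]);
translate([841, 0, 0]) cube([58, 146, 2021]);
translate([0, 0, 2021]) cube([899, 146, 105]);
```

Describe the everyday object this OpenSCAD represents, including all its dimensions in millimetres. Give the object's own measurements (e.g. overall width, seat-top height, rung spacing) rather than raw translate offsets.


A door frame. The clear opening is 783 mm wide and 2021 mm high. Two 58 mm wide jambs, 146 mm deep, stand either side of the opening from the floor to the top of the opening. A 105 mm thick head sits across the top of both jambs, spanning the full outside width of the frame.


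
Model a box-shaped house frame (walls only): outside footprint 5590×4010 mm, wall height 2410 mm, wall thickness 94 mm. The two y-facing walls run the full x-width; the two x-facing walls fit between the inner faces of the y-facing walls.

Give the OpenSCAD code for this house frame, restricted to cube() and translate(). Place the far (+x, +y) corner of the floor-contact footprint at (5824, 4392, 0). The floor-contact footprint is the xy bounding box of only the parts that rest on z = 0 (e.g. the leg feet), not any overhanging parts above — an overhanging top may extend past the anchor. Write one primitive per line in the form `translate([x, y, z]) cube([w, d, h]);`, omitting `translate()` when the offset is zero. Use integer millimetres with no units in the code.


translate([234, 382, 0]) cube([5590, 94, 2410]);
translate([234, 4298, 0]) cube([5590, 94, 2410]);
translate([234, 476, 0]) cube([94, 3822, 2410]);
translate([5730, 476, 0]) cube([94, 3822, 2410]);


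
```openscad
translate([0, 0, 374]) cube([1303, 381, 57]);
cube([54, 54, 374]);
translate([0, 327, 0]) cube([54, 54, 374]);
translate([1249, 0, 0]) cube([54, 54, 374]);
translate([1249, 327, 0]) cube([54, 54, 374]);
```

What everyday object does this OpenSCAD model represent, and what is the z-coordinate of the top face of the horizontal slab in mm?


A bench. The seat-top height is 431 mm.

A long slab on four corner posts — a bench. The slab sits at z = 374 with thickness 57, so the top is 374 + 57 = 431 mm.


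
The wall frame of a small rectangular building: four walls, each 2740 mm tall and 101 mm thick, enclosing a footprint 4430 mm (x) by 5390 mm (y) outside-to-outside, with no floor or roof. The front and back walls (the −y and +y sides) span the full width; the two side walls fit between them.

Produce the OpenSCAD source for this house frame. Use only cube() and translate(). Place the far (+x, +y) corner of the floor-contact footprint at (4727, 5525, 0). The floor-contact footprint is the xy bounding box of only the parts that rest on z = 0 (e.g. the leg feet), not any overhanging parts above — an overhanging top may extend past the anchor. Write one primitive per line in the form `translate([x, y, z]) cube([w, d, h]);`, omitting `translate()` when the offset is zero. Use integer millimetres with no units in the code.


translate([297, 135, 0]) cube([4430, 101, 2740]);
translate([297, 5424, 0]) cube([4430, 101, 2740]);
translate([297, 236, 0]) cube([101, 5188, 2740]);
translate([4626, 236, 0]) cube([101, 5188, 2740]);


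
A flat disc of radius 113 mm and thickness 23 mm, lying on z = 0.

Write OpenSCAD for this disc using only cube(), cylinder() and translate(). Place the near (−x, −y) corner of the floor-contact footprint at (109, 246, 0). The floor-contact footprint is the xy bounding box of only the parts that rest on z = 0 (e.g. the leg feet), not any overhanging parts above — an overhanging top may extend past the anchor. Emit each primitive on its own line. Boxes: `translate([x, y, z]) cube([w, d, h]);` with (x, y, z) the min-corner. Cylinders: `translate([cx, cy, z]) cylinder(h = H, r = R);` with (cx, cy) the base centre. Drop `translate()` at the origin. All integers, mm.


translate([222, 359, 0]) cylinder(h = 23, r = 113);


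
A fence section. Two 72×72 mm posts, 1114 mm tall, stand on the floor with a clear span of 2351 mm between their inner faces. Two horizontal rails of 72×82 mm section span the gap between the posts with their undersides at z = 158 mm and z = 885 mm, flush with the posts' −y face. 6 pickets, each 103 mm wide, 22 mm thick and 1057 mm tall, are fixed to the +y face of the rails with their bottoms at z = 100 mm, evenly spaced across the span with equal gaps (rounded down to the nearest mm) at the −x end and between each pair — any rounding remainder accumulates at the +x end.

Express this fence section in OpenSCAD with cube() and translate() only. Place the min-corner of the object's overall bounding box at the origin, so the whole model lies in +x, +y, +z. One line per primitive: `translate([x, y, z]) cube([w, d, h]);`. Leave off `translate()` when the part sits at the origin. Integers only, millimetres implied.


cube([72, 72, 1114]);
translate([2423, 0, 0]) cube([72, 72, 1114]);
translate([72, 0, 158]) cube([2351, 72, 82]);
translate([72, 0, 885]) cube([2351, 72, 82]);
translate([319, 72, 100]) cube([103, 22, 1057]);
translate([669, 72, 100]) cube([103, 22, 1057]);
translate([1019, 72, 100]) cube([103, 22, 1057]);
translate([1369, 72, 100]) cube([103, 22, 1057]);
translate([1719, 72, 100]) cube([103, 22, 1057]);
translate([2069, 72, 100]) cube([103, 22, 1057]);


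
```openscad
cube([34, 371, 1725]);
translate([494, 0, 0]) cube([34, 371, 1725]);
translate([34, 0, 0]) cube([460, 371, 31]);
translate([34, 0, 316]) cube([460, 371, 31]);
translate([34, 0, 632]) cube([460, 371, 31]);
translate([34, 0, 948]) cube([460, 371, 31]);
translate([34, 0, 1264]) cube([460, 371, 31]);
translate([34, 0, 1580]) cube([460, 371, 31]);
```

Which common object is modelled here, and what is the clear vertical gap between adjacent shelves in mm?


A bookshelf. The clear shelf gap is 285 mm.

Two tall side panels with 6 horizontal boards between them — a bookshelf. The first two shelf undersides are at z = 0 and z = 316; with shelf thickness 31, the clear gap is 316 − 0 − 31 = 285 mm.


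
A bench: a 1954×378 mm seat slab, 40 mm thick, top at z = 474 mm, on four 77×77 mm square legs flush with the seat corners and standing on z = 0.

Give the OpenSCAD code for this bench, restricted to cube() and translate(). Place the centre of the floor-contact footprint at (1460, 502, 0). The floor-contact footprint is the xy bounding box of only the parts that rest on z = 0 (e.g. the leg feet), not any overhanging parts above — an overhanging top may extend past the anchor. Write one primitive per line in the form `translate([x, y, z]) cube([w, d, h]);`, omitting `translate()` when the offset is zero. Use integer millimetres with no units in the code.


translate([483, 313, 434]) cube([1954, 378, 40]);
translate([483, 313, 0]) cube([77, 77, 434]);
translate([483, 614, 0]) cube([77, 77, 434]);
translate([2360, 313, 0]) cube([77, 77, 434]);
translate([2360, 614, 0]) cube([77, 77, 434]);


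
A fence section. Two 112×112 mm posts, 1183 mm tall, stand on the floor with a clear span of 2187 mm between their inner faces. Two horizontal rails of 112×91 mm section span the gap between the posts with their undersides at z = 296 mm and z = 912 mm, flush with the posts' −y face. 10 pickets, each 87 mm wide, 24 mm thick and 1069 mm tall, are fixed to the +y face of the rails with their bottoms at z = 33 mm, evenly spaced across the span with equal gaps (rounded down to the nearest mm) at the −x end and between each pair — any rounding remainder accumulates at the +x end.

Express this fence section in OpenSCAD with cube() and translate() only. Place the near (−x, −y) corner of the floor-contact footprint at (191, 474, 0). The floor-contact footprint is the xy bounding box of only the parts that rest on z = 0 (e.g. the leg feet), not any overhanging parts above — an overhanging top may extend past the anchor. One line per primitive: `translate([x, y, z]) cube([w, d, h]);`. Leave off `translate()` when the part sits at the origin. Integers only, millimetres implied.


translate([191, 474, 0]) cube([112, 112, 1183]);
translate([2490, 474, 0]) cube([112, 112, 1183]);
translate([303, 474, 296]) cube([2187, 112, 91]);
translate([303, 474, 912]) cube([2187, 112, 91]);
translate([422, 586, 33]) cube([87, 24, 1069]);
translate([628, 586, 33]) cube([87, 24, 1069]);
translate([834, 586, 33]) cube([87, 24, 1069]);
translate([1040, 586, 33]) cube([87, 24, 1069]);
translate([1246, 586, 33]) cube([87, 24, 1069]);
translate([1452, 586, 33]) cube([87, 24, 1069]);
translate([1658, 586, 33]) cube([87, 24, 1069]);
translate([1864, 586, 33]) cube([87, 24, 1069]);
translate([2070, 586, 33]) cube([87, 24, 1069]);
translate([2276, 586, 33]) cube([87, 24, 1069]);


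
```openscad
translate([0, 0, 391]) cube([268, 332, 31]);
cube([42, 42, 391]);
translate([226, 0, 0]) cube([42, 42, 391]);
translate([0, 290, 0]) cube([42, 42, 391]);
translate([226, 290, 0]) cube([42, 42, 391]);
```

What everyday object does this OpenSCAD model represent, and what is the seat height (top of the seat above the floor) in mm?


A stool. The seat height is 422 mm.

A 268×332×31 slab at z = 391 on four corner posts — a stool. The seat top is 391 + 31 = 422 mm.


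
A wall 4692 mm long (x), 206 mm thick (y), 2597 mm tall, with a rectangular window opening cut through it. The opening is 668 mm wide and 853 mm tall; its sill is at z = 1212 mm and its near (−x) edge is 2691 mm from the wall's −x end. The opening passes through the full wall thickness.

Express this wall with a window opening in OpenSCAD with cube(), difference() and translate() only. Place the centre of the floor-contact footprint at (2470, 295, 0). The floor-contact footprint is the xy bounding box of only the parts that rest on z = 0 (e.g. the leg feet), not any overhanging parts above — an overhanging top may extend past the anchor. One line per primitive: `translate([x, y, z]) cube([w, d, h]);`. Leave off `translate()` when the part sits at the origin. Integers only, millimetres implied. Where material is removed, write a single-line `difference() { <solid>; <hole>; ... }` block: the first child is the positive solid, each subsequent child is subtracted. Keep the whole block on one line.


difference() { translate([124, 192, 0]) cube([4692, 206, 2597]); translate([2815, 192, 1212]) cube([668, 206, 853]); }


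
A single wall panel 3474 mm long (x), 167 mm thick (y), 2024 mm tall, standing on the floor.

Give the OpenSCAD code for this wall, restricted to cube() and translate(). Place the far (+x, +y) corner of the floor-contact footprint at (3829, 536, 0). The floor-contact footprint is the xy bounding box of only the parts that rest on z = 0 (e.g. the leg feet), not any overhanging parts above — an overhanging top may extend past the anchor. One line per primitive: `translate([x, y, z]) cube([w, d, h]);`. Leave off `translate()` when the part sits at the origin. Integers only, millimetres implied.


translate([355, 369, 0]) cube([3474, 167, 2024]);


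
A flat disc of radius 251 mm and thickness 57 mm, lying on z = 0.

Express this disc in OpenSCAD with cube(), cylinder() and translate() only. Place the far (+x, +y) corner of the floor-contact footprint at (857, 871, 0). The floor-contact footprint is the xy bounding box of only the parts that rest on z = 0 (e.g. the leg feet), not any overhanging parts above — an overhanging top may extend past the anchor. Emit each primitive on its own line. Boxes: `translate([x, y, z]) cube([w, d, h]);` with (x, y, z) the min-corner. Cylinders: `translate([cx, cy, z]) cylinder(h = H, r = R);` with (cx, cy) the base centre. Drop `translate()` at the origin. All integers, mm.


translate([606, 620, 0]) cylinder(h = 57, r = 251);


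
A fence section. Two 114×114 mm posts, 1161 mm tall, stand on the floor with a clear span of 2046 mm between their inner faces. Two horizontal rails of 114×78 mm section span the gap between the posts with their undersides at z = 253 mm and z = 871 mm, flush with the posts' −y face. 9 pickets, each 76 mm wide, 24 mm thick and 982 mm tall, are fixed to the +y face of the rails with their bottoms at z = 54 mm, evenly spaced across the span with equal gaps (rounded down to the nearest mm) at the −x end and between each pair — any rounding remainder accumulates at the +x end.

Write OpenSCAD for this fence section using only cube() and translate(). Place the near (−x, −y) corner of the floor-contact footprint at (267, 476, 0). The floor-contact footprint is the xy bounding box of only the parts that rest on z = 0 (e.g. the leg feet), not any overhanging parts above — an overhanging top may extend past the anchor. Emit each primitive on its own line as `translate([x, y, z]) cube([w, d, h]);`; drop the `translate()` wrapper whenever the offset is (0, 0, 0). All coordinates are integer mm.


translate([267, 476, 0]) cube([114, 114, 1161]);
translate([2427, 476, 0]) cube([114, 114, 1161]);
translate([381, 476, 253]) cube([2046, 114, 78]);
translate([381, 476, 871]) cube([2046, 114, 78]);
translate([517, 590, 54]) cube([76, 24, 982]);
translate([729, 590, 54]) cube([76, 24, 982]);
translate([941, 590, 54]) cube([76, 24, 982]);
translate([1153, 590, 54]) cube([76, 24, 982]);
translate([1365, 590, 54]) cube([76, 24, 982]);
translate([1577, 590, 54]) cube([76, 24, 982]);
translate([1789, 590, 54]) cube([76, 24, 982]);
translate([2001, 590, 54]) cube([76, 24, 982]);
translate([2213, 590, 54]) cube([76, 24, 982]);


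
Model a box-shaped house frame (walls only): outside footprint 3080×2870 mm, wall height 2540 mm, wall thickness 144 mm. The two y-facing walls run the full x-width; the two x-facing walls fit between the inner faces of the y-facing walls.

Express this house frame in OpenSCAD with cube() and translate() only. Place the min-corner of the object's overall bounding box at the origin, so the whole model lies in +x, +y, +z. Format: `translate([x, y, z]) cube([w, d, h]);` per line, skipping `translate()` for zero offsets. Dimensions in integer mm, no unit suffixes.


cube([3080, 144, 2540]);
translate([0, 2726, 0]) cube([3080, 144, 2540]);
translate([0, 144, 0]) cube([144, 2582, 2540]);
translate([2936, 144, 0]) cube([144, 2582, 2540]);


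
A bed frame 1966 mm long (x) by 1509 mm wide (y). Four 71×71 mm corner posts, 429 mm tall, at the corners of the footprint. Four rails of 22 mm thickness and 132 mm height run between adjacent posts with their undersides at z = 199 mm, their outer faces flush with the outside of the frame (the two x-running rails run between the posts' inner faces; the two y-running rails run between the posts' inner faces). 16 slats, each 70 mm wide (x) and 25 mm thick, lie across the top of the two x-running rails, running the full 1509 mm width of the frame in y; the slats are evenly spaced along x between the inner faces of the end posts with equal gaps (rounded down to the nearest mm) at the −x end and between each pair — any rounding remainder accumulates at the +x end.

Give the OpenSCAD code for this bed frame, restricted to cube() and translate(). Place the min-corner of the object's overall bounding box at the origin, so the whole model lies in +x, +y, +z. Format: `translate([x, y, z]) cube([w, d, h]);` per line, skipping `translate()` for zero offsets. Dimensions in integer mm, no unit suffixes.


// slat z = rail_z + rail_h = 199 + 132 = 331
// slat gap = ⌊(1824 − 16·70) / 17⌋ = 41
cube([71, 71, 429]);
translate([0, 1438, 0]) cube([71, 71, 429]);
translate([1895, 0, 0]) cube([71, 71, 429]);
translate([1895, 1438, 0]) cube([71, 71, 429]);
translate([71, 0, 199]) cube([1824, 22, 132]);
translate([71, 1487, 199]) cube([1824, 22, 132]);
translate([0, 71, 199]) cube([22, 1367, 132]);
translate([1944, 71, 199]) cube([22, 1367, 132]);
translate([112, 0, 331]) cube([70, 1509, 25]);
translate([223, 0, 331]) cube([70, 1509, 25]);
translate([334, 0, 331]) cube([70, 1509, 25]);
translate([445, 0, 331]) cube([70, 1509, 25]);
translate([556, 0, 331]) cube([70, 1509, 25]);
translate([667, 0, 331]) cube([70, 1509, 25]);
translate([778, 0, 331]) cube([70, 1509, 25]);
translate([889, 0, 331]) cube([70, 1509, 25]);
translate([1000, 0, 331]) cube([70, 1509, 25]);
translate([1111, 0, 331]) cube([70, 1509, 25]);
translate([1222, 0, 331]) cube([70, 1509, 25]);
translate([1333, 0, 331]) cube([70, 1509, 25]);
translate([1444, 0, 331]) cube([70, 1509, 25]);
translate([1555, 0, 331]) cube([70, 1509, 25]);
translate([1666, 0, 331]) cube([70, 1509, 25]);
translate([1777, 0, 331]) cube([70, 1509, 25]);


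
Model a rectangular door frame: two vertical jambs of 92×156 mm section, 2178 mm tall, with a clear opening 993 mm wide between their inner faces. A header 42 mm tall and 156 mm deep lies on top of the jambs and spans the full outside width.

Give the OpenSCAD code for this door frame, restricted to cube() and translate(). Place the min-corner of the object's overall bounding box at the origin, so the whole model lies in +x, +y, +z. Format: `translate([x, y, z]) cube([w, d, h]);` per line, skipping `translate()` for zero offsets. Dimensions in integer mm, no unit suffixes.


cube([92, 156, 2178]);
translate([1085, 0, 0]) cube([92, 156, 2178]);
translate([0, 0, 2178]) cube([1177, 156, 42]);


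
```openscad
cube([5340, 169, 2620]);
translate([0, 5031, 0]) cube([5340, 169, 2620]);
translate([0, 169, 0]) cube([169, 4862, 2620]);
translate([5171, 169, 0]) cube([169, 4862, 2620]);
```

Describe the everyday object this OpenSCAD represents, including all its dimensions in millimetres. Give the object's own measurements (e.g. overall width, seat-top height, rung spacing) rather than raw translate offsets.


The wall frame of a small rectangular building: four walls, each 2620 mm tall and 169 mm thick, enclosing a footprint 5340 mm (x) by 5200 mm (y) outside-to-outside, with no floor or roof. The front and back walls (the −y and +y sides) span the full width; the two side walls fit between them.


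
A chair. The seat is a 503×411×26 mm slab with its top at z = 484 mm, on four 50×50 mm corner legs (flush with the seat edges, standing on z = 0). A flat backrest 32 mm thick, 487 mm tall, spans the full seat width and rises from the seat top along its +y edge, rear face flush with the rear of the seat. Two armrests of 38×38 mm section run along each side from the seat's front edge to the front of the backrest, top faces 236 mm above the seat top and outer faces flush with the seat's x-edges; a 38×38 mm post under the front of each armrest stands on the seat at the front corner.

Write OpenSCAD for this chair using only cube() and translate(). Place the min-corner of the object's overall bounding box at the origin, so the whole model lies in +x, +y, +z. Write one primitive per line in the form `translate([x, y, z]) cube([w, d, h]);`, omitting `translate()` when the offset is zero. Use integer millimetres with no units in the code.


// leg_h = 484 - 26 = 458
// arm post h = 236 - 38 = 198
translate([0, 0, 458]) cube([503, 411, 26]);
cube([50, 50, 458]);
translate([453, 0, 0]) cube([50, 50, 458]);
translate([0, 361, 0]) cube([50, 50, 458]);
translate([453, 361, 0]) cube([50, 50, 458]);
translate([0, 379, 484]) cube([503, 32, 487]);
translate([0, 0, 682]) cube([38, 379, 38]);
translate([465, 0, 682]) cube([38, 379, 38]);
translate([0, 0, 484]) cube([38, 38, 198]);
translate([465, 0, 484]) cube([38, 38, 198]);


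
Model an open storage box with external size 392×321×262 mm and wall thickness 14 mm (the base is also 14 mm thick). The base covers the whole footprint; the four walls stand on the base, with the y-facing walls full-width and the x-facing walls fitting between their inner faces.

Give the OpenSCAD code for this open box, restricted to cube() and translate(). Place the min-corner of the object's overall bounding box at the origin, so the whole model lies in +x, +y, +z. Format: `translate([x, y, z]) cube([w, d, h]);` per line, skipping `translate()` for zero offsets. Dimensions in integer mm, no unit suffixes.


cube([392, 321, 14]);
translate([0, 0, 14]) cube([392, 14, 248]);
translate([0, 307, 14]) cube([392, 14, 248]);
translate([0, 14, 14]) cube([14, 293, 248]);
translate([378, 14, 14]) cube([14, 293, 248]);


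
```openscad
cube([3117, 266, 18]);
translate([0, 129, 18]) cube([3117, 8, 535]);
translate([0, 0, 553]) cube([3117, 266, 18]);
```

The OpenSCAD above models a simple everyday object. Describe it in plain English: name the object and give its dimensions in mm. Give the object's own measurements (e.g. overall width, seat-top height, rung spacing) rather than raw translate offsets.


An I-beam lying along x, 3117 mm long. Overall section height 571 mm. Two flanges 266 mm wide (y) and 18 mm thick, one on the floor and one at the top; a web 8 mm thick runs between them, centred on the flange width.


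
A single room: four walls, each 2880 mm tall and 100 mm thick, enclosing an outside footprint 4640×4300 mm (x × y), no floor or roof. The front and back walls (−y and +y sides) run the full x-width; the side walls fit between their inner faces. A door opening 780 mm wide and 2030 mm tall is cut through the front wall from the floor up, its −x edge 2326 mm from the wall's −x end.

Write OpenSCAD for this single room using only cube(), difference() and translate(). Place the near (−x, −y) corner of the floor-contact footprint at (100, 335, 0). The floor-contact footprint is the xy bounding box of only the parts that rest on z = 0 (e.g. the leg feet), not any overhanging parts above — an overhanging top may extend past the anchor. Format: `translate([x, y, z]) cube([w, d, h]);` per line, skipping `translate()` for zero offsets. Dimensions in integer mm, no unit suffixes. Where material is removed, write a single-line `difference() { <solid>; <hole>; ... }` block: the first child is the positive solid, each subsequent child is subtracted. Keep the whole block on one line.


difference() { translate([100, 335, 0]) cube([4640, 100, 2880]); translate([2426, 335, 0]) cube([780, 100, 2030]); }
translate([100, 4535, 0]) cube([4640, 100, 2880]);
translate([100, 435, 0]) cube([100, 4100, 2880]);
translate([4640, 435, 0]) cube([100, 4100, 2880]);


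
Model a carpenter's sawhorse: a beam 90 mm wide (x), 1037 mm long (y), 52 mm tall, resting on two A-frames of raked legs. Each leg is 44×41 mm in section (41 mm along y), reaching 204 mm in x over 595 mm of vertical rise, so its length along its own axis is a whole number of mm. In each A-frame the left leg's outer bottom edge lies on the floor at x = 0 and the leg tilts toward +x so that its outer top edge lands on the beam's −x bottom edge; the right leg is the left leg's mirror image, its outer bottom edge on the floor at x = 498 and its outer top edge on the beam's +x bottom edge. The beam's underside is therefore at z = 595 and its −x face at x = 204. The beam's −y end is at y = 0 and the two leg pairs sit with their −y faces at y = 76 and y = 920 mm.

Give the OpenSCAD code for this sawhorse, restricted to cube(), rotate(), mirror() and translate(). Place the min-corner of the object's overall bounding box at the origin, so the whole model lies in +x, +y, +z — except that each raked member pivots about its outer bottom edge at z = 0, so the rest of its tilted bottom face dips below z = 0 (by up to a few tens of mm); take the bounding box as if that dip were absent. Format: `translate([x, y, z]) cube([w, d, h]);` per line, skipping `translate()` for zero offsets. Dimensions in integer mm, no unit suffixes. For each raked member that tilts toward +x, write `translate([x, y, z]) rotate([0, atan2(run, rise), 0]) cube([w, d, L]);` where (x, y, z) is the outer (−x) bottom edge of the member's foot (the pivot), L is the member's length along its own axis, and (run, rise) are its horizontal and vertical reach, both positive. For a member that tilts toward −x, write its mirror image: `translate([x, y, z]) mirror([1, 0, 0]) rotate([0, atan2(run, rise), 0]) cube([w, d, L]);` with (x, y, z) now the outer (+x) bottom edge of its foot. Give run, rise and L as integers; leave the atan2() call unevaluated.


translate([204, 0, 595]) cube([90, 1037, 52]);
translate([0, 76, 0]) rotate([0, atan2(204, 595), 0]) cube([44, 41, 629]);
translate([498, 76, 0]) mirror([1, 0, 0]) rotate([0, atan2(204, 595), 0]) cube([44, 41, 629]);
translate([0, 920, 0]) rotate([0, atan2(204, 595), 0]) cube([44, 41, 629]);
translate([498, 920, 0]) mirror([1, 0, 0]) rotate([0, atan2(204, 595), 0]) cube([44, 41, 629]);


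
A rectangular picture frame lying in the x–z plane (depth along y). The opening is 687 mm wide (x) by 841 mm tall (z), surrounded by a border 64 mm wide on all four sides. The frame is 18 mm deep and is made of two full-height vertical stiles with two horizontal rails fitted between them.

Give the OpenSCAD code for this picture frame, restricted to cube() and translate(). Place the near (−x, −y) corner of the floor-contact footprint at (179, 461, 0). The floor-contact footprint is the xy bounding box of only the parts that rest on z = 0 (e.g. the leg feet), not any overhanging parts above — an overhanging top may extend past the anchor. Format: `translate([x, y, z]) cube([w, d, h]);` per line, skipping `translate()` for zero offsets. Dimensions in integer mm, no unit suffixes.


translate([179, 461, 0]) cube([64, 18, 969]);
translate([930, 461, 0]) cube([64, 18, 969]);
translate([243, 461, 0]) cube([687, 18, 64]);
translate([243, 461, 905]) cube([687, 18, 64]);


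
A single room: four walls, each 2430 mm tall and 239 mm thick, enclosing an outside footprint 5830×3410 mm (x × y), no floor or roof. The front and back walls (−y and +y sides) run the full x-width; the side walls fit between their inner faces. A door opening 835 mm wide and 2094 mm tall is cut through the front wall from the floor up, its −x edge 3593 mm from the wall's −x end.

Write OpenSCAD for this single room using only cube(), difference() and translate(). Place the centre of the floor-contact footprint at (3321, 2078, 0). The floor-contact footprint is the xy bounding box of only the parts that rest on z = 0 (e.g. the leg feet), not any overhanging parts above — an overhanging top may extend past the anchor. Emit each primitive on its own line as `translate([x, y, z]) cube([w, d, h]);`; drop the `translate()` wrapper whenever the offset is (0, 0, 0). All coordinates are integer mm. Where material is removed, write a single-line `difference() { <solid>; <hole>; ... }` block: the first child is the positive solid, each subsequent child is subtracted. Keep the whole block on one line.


difference() { translate([406, 373, 0]) cube([5830, 239, 2430]); translate([3999, 373, 0]) cube([835, 239, 2094]); }
translate([406, 3544, 0]) cube([5830, 239, 2430]);
translate([406, 612, 0]) cube([239, 2932, 2430]);
translate([5997, 612, 0]) cube([239, 2932, 2430]);


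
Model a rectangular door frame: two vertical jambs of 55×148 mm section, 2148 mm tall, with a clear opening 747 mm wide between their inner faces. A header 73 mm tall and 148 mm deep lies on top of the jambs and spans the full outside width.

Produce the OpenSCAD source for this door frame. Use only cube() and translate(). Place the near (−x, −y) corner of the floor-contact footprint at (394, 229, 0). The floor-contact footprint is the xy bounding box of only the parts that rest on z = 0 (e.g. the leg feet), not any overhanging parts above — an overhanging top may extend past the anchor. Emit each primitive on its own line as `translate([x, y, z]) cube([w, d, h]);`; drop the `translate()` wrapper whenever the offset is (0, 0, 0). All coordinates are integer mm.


translate([394, 229, 0]) cube([55, 148, 2148]);
translate([1196, 229, 0]) cube([55, 148, 2148]);
translate([394, 229, 2148]) cube([857, 148, 73]);


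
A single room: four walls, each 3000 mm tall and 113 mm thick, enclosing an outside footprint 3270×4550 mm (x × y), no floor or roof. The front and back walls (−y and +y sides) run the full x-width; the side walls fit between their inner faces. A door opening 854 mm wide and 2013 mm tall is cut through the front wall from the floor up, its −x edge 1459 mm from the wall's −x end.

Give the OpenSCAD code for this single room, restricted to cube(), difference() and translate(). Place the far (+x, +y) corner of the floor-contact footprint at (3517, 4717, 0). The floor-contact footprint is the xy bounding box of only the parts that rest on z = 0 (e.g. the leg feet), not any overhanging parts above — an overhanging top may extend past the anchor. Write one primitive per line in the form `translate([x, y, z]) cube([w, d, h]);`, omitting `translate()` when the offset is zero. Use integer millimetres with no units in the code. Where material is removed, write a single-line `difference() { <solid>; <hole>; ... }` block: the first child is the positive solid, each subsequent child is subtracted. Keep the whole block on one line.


difference() { translate([247, 167, 0]) cube([3270, 113, 3000]); translate([1706, 167, 0]) cube([854, 113, 2013]); }
translate([247, 4604, 0]) cube([3270, 113, 3000]);
translate([247, 280, 0]) cube([113, 4324, 3000]);
translate([3404, 280, 0]) cube([113, 4324, 3000]);


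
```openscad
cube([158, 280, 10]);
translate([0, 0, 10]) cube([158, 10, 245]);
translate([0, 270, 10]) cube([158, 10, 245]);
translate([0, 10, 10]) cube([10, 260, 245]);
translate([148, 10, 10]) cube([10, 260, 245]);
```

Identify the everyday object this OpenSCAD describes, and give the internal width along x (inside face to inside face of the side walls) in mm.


An open box. The internal width is 138 mm.

A 158×280 base slab with four walls standing on it — an open box. The base is 158 mm wide and the walls are 10 mm thick, so the internal width is 158 − 2 × 10 = 138 mm.


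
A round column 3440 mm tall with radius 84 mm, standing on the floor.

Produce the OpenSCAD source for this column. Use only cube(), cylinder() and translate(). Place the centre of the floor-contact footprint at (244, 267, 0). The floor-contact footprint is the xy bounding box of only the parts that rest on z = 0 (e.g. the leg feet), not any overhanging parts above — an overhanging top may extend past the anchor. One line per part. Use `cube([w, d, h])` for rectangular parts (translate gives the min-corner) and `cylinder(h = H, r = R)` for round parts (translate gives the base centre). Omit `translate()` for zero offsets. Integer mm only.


translate([244, 267, 0]) cylinder(h = 3440, r = 84);


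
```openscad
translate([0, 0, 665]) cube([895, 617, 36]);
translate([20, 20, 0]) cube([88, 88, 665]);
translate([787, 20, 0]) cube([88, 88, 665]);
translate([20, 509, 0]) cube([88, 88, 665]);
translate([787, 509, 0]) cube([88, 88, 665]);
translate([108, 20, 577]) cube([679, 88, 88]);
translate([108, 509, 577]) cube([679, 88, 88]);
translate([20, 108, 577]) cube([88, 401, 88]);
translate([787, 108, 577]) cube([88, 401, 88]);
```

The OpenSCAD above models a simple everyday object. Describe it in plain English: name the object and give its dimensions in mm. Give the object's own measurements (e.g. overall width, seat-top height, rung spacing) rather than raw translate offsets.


A table: top 895 mm (x) × 617 mm (y), 36 mm thick, upper face at z = 701 mm, on four 88×88 mm square legs, each inset 20 mm from the nearest pair of top edges from z = 0 to the bottom of the top. Four apron rails, 88 mm thick and 88 mm tall, run between adjacent legs with their top edges flush with the underside of the top and their outer faces flush with the legs' outer faces.


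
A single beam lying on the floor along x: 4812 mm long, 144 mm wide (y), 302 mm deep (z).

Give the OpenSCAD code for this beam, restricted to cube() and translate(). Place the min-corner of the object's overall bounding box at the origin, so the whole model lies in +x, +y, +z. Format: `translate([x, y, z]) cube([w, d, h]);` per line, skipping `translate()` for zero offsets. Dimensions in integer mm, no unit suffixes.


cube([4812, 144, 302]);
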